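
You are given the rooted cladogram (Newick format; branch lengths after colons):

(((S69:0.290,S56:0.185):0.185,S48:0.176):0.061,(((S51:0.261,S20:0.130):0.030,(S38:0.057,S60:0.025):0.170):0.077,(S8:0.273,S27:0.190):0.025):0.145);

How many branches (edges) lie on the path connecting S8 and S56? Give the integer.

6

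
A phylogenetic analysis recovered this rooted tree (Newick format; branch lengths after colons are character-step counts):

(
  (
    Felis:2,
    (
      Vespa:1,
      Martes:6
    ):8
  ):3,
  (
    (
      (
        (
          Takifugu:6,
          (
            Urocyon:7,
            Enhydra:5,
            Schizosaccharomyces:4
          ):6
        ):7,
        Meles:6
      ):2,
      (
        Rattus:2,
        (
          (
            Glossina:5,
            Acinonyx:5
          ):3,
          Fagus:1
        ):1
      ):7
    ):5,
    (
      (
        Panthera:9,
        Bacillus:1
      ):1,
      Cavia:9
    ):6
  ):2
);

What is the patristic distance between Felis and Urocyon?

34

The path runs Felis → … → MRCA → … → Urocyon; the MRCA is the root of the tree.
Branch lengths along that path: 2 + 3 + 2 + 5 + 2 + 7 + 6 + 7 = 34.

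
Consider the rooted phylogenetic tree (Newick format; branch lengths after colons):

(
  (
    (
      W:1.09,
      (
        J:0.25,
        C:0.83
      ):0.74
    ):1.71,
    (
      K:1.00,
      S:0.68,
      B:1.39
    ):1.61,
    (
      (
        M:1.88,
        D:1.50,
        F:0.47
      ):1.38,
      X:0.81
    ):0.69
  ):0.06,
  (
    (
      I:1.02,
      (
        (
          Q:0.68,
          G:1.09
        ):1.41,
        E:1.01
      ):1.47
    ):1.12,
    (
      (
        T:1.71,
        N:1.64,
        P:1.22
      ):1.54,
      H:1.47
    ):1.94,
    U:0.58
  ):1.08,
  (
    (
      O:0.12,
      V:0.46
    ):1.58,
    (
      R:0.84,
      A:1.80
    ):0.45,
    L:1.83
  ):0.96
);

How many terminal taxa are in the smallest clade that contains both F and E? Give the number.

24

The MRCA of F and E is the root, so the clade is the entire tree.
That clade contains 24 terminal taxa: A, B, C, D, E, F, G, H, I, J, K, L, M, N, O, P, Q, R, S, T, U, V, W, X.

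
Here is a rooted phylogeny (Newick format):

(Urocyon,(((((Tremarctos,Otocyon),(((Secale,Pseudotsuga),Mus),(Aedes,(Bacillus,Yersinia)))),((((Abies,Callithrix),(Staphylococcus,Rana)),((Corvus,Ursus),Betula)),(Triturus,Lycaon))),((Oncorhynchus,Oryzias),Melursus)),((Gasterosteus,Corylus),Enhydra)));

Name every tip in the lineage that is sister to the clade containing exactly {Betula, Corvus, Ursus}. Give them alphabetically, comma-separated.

The clade containing exactly {Betula, Corvus, Ursus} attaches to the tree at the node subtending (((Abies,Callithrix),(Staphylococcus,Rana)),((Corvus,Ursus),Betula)).
The other lineage descending from that same node — the sister group — is ((Abies,Callithrix),(Staphylococcus,Rana)); its 4 tips in alphabetical order are the answer.

Abies, Callithrix, Rana, Staphylococcus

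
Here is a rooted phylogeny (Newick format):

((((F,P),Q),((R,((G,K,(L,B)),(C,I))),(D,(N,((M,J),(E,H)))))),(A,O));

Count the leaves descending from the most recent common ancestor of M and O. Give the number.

18

The MRCA of M and O is the root, so the clade is the entire tree.
That clade contains 18 terminal taxa: A, B, C, D, E, F, G, H, I, J, K, L, M, N, O, P, Q, R.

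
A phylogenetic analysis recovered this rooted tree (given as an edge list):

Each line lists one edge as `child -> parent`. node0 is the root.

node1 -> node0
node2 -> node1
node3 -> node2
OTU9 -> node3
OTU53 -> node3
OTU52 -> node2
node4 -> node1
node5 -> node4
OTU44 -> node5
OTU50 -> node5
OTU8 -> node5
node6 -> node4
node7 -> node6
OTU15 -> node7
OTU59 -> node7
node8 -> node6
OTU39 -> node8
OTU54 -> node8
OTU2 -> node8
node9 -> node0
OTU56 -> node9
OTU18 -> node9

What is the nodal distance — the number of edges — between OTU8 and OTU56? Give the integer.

The MRCA of OTU8 and OTU56 is the root of the tree.
From OTU8 up to that node: 4 branches. From OTU56 up to the same node: 2 branches. Total: 4 + 2 = 6.

6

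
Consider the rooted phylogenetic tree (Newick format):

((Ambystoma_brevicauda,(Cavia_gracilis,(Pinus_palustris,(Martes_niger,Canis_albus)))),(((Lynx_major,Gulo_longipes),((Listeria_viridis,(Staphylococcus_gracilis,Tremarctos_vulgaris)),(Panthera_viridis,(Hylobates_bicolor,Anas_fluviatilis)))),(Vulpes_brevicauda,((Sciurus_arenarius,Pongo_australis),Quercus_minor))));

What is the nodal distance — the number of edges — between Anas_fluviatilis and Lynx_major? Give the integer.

6

The MRCA of Anas_fluviatilis and Lynx_major is the node subtending ((Lynx_major,Gulo_longipes),((Listeria_viridis,(Staphylococcus_gracilis,Tremarctos_vulgaris)),(Panthera_viridis,(Hylobates_bicolor,Anas_fluviatilis)))).
From Anas_fluviatilis up to that node: 4 branches. From Lynx_major up to the same node: 2 branches. Total: 4 + 2 = 6.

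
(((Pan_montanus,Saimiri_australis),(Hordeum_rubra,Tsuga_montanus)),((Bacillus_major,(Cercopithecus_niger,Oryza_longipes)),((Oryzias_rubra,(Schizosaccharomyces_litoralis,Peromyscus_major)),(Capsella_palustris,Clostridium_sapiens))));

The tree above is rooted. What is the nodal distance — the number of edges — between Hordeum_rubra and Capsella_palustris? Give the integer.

7

The MRCA of Hordeum_rubra and Capsella_palustris is the root of the tree.
From Hordeum_rubra up to that node: 3 branches. From Capsella_palustris up to the same node: 4 branches. Total: 3 + 4 = 7.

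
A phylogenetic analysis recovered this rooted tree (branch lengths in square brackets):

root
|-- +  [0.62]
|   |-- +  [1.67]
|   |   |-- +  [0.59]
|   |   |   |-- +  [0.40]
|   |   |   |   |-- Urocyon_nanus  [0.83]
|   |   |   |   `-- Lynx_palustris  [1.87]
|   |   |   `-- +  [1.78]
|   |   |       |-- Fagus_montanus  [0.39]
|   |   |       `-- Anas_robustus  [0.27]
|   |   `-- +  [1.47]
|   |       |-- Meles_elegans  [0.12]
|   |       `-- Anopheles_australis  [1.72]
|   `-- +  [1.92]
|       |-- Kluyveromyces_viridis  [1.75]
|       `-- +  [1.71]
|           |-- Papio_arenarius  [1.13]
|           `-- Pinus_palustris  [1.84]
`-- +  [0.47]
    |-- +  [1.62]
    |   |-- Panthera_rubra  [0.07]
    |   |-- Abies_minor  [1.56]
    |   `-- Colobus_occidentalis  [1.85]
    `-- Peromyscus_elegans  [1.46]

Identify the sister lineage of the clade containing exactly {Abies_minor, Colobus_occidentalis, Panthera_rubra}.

Peromyscus_elegans

The clade containing exactly {Abies_minor, Colobus_occidentalis, Panthera_rubra} attaches to the tree at the node subtending ((Panthera_rubra,Abies_minor,Colobus_occidentalis),Peromyscus_elegans).
The other lineage descending from that same node — the sister group — is the single tip Peromyscus_elegans.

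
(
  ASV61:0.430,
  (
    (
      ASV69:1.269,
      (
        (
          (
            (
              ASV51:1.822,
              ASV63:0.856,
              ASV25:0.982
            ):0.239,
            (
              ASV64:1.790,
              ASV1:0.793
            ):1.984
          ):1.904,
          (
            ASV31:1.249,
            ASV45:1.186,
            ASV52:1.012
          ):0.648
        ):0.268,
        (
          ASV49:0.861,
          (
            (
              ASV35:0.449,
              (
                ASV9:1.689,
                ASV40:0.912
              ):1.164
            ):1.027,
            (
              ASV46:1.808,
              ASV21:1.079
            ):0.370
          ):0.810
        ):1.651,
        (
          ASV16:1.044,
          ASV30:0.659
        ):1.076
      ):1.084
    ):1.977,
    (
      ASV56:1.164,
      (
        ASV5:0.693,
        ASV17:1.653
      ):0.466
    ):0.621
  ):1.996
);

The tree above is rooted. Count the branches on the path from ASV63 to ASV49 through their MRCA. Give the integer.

The MRCA of ASV63 and ASV49 is the node subtending ((((ASV51,ASV63,ASV25),(ASV64,ASV1)),(ASV31,ASV45,ASV52)),(ASV49,((ASV35,(ASV9,ASV40)),(ASV46,ASV21))),(ASV16,ASV30)).
From ASV63 up to that node: 4 branches. From ASV49 up to the same node: 2 branches. Total: 4 + 2 = 6.

6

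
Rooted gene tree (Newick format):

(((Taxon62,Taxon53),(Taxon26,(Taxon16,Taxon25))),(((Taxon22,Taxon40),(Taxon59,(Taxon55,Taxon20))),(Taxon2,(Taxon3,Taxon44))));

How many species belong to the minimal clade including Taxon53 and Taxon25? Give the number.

The MRCA of Taxon53 and Taxon25 is the node subtending ((Taxon62,Taxon53),(Taxon26,(Taxon16,Taxon25))).
That clade contains 5 terminal taxa: Taxon16, Taxon25, Taxon26, Taxon53, Taxon62.

5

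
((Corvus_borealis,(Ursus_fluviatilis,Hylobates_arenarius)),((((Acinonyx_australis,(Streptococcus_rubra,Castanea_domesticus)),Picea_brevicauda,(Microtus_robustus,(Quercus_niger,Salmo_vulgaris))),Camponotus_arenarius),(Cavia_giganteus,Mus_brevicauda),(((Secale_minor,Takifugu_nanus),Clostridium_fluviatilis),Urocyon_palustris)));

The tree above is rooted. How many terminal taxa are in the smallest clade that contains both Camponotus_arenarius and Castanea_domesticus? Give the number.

The MRCA of Camponotus_arenarius and Castanea_domesticus is the node subtending (((Acinonyx_australis,(Streptococcus_rubra,Castanea_domesticus)),Picea_brevicauda,(Microtus_robustus,(Quercus_niger,Salmo_vulgaris))),Camponotus_arenarius).
That clade contains 8 terminal taxa: Acinonyx_australis, Camponotus_arenarius, Castanea_domesticus, Microtus_robustus, Picea_brevicauda, Quercus_niger, Salmo_vulgaris, Streptococcus_rubra.

8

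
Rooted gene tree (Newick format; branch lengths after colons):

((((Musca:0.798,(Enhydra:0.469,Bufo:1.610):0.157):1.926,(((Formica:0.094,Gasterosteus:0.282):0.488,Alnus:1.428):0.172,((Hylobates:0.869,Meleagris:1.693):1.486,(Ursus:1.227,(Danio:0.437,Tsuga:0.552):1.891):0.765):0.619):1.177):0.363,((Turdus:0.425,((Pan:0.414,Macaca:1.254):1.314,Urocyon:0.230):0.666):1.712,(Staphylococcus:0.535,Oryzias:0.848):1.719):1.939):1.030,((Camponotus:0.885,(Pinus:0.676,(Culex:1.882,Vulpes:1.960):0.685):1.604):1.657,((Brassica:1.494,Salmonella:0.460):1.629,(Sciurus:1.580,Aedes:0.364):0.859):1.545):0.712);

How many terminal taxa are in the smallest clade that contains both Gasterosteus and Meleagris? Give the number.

The MRCA of Gasterosteus and Meleagris is the node subtending (((Formica,Gasterosteus),Alnus),((Hylobates,Meleagris),(Ursus,(Danio,Tsuga)))).
That clade contains 8 terminal taxa: Alnus, Danio, Formica, Gasterosteus, Hylobates, Meleagris, Tsuga, Ursus.

8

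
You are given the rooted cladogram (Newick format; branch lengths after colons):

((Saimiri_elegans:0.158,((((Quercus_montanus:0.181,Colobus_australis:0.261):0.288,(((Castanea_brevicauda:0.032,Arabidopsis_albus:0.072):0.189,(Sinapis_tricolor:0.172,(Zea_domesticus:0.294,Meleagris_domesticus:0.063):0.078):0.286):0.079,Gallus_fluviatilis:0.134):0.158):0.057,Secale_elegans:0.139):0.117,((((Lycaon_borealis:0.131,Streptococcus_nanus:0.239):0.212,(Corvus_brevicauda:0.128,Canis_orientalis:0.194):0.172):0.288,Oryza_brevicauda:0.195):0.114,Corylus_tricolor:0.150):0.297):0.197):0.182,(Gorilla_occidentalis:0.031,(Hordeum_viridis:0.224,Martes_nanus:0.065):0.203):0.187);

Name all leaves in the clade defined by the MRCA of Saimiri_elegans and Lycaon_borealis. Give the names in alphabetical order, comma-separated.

Tracing Saimiri_elegans: it sits inside (Saimiri_elegans,((((Quercus_montanus,Colobus_australis),(((Castanea_brevicauda,Arabidopsis_albus),(Sinapis_tricolor,(Zea_domesticus,Meleagris_domesticus))),Gallus_fluviatilis)),Secale_elegans),((((Lycaon_borealis,Streptococcus_nanus),(Corvus_brevicauda,Canis_orientalis)),Oryza_brevicauda),Corylus_tricolor))).
Tracing Lycaon_borealis: it sits inside (Lycaon_borealis,Streptococcus_nanus).
The smallest clade enclosing both is (Saimiri_elegans,((((Quercus_montanus,Colobus_australis),(((Castanea_brevicauda,Arabidopsis_albus),(Sinapis_tricolor,(Zea_domesticus,Meleagris_domesticus))),Gallus_fluviatilis)),Secale_elegans),((((Lycaon_borealis,Streptococcus_nanus),(Corvus_brevicauda,Canis_orientalis)),Oryza_brevicauda),Corylus_tricolor))); the answer is its 16 terminal taxa in alphabetical order.

Arabidopsis_albus, Canis_orientalis, Castanea_brevicauda, Colobus_australis, Corvus_brevicauda, Corylus_tricolor, Gallus_fluviatilis, Lycaon_borealis, Meleagris_domesticus, Oryza_brevicauda, Quercus_montanus, Saimiri_elegans, Secale_elegans, Sinapis_tricolor, Streptococcus_nanus, Zea_domesticus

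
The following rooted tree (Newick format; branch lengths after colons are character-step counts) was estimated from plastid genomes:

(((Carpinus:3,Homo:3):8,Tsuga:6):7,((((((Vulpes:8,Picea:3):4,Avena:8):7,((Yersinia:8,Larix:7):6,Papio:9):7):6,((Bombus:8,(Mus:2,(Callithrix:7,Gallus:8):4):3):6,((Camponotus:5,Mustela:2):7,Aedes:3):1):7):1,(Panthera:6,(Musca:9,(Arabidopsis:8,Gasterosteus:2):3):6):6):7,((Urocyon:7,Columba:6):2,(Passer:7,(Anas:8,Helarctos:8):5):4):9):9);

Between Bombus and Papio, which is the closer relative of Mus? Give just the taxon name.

The MRCA of Mus and Bombus subtends (Bombus,(Mus,(Callithrix,Gallus))) (4 taxa).
The MRCA of Mus and Papio subtends ((((Vulpes,Picea),Avena),((Yersinia,Larix),Papio)),((Bombus,(Mus,(Callithrix,Gallus))),((Camponotus,Mustela),Aedes))) (13 taxa).
The first is nested inside the second, so Mus shares a more recent common ancestor with Bombus.

Bombus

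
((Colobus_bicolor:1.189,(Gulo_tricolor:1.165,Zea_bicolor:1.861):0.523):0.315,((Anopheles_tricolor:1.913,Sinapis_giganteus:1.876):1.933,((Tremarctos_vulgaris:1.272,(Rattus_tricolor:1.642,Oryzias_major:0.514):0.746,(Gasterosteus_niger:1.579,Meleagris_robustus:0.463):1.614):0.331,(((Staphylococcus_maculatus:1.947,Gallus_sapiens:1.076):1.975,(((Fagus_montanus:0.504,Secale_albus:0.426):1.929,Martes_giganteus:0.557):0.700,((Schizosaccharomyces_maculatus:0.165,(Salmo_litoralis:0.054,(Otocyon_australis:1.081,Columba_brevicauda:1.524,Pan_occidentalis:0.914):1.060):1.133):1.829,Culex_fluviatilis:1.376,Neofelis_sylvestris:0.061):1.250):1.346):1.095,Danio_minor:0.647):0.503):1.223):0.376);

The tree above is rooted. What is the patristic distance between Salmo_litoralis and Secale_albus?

The path runs Salmo_litoralis → … → MRCA → … → Secale_albus; the MRCA is the node subtending (((Fagus_montanus,Secale_albus),Martes_giganteus),((Schizosaccharomyces_maculatus,(Salmo_litoralis,(Otocyon_australis,Columba_brevicauda,Pan_occidentalis))),Culex_fluviatilis,Neofelis_sylvestris)).
Branch lengths along that path: 0.054 + 1.133 + 1.829 + 1.250 + 0.700 + 1.929 + 0.426 = 7.321.

7.321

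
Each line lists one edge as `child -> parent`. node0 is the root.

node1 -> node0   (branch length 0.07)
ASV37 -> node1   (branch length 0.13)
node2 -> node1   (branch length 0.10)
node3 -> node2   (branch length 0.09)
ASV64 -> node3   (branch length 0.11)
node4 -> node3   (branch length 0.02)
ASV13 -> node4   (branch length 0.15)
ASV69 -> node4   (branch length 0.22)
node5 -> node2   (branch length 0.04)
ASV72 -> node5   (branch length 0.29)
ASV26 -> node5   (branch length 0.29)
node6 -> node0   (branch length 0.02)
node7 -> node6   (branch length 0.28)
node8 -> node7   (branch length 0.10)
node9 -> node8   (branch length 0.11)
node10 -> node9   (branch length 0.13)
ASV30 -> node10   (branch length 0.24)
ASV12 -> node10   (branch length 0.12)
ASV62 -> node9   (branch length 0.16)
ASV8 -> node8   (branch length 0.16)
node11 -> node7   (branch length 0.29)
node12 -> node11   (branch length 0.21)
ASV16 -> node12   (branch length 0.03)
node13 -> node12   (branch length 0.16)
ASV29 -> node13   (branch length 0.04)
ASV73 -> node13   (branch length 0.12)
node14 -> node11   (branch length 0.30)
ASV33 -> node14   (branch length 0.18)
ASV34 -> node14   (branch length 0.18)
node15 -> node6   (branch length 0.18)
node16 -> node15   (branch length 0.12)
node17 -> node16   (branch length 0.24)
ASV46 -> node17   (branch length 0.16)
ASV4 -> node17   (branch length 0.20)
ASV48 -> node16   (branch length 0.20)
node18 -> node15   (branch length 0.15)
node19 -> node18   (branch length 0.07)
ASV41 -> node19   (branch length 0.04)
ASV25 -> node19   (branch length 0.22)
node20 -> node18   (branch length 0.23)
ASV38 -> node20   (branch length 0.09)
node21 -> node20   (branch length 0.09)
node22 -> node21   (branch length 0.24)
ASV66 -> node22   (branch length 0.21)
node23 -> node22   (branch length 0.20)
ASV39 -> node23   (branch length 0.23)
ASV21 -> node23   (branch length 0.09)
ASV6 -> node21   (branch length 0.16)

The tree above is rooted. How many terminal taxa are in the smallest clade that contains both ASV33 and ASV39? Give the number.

19

The MRCA of ASV33 and ASV39 is the node subtending (((((ASV30,ASV12),ASV62),ASV8),((ASV16,(ASV29,ASV73)),(ASV33,ASV34))),(((ASV46,ASV4),ASV48),((ASV41,ASV25),(ASV38,((ASV66,(ASV39,ASV21)),ASV6))))).
That clade contains 19 terminal taxa: ASV12, ASV16, ASV21, ASV25, ASV29, ASV30, ASV33, ASV34, ASV38, ASV39, ASV4, ASV41, ASV46, ASV48, ASV6, ASV62, ASV66, ASV73, ASV8.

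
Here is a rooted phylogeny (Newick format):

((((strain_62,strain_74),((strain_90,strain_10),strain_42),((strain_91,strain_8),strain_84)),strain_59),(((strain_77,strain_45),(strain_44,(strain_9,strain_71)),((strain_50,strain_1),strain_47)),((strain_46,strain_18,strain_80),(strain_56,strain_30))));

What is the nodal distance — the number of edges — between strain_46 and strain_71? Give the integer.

The MRCA of strain_46 and strain_71 is the node subtending (((strain_77,strain_45),(strain_44,(strain_9,strain_71)),((strain_50,strain_1),strain_47)),((strain_46,strain_18,strain_80),(strain_56,strain_30))).
From strain_46 up to that node: 3 branches. From strain_71 up to the same node: 4 branches. Total: 3 + 4 = 7.

7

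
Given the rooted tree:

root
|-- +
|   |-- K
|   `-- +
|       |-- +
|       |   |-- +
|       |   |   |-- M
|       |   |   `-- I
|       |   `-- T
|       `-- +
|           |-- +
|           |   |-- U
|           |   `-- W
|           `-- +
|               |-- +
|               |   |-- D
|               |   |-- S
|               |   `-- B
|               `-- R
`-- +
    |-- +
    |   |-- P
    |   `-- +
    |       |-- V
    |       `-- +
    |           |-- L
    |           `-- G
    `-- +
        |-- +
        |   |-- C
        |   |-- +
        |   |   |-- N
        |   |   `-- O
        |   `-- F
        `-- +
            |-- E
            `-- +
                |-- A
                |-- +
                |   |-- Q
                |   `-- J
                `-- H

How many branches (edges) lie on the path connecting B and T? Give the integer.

6

The MRCA of B and T is the node subtending (((M,I),T),((U,W),((D,S,B),R))).
From B up to that node: 4 branches. From T up to the same node: 2 branches. Total: 4 + 2 = 6.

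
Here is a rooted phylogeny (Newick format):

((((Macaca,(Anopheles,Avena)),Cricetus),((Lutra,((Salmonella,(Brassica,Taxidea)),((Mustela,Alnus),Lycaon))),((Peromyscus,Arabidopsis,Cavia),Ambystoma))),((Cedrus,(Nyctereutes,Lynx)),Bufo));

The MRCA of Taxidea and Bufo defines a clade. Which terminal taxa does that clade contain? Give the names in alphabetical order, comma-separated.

Tracing Taxidea: it sits inside (Brassica,Taxidea).
Tracing Bufo: it sits inside ((Cedrus,(Nyctereutes,Lynx)),Bufo).
The smallest clade enclosing both is the whole tree (their MRCA is the root), so the answer is all 19 tips in alphabetical order.

Alnus, Ambystoma, Anopheles, Arabidopsis, Avena, Brassica, Bufo, Cavia, Cedrus, Cricetus, Lutra, Lycaon, Lynx, Macaca, Mustela, Nyctereutes, Peromyscus, Salmonella, Taxidea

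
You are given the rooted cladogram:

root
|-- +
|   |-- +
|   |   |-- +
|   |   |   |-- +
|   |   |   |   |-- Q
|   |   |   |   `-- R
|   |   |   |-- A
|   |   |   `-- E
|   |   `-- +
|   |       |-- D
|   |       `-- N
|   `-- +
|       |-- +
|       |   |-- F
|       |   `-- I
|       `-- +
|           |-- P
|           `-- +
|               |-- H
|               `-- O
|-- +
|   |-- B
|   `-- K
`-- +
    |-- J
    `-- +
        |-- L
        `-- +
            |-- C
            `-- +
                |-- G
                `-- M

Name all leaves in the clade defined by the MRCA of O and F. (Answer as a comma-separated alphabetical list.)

F, H, I, O, P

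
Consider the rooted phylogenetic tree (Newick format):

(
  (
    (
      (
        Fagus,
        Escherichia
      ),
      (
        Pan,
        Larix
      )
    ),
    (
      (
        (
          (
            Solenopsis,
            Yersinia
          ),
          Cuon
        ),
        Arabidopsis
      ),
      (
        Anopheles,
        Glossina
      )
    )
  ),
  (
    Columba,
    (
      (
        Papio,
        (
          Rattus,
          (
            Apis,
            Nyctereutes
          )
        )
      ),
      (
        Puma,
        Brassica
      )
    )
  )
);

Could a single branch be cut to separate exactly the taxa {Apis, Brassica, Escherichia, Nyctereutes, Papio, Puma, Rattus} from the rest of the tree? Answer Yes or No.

The MRCA of the listed taxa is the root, so the smallest clade containing them is the whole tree.
That clade also contains Anopheles, Arabidopsis, Columba, Cuon, Fagus, Glossina, Larix, Pan, Solenopsis, Yersinia, which are not in the proposed group, so the group is not monophyletic.

No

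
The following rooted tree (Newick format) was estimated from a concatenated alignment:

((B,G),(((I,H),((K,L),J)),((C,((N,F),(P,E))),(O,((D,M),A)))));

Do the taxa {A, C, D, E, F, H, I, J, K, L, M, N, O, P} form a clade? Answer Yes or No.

Yes

The most recent common ancestor of these taxa subtends (((I,H),((K,L),J)),((C,((N,F),(P,E))),(O,((D,M),A)))).
That clade has exactly 14 tips — every listed taxon and nothing else — so the group is monophyletic.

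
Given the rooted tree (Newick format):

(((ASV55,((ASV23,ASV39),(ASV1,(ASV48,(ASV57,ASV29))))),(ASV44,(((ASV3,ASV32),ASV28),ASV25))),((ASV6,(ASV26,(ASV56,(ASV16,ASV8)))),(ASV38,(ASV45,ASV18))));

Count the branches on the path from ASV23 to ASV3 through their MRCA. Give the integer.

The MRCA of ASV23 and ASV3 is the node subtending ((ASV55,((ASV23,ASV39),(ASV1,(ASV48,(ASV57,ASV29))))),(ASV44,(((ASV3,ASV32),ASV28),ASV25))).
From ASV23 up to that node: 4 branches. From ASV3 up to the same node: 5 branches. Total: 4 + 5 = 9.

9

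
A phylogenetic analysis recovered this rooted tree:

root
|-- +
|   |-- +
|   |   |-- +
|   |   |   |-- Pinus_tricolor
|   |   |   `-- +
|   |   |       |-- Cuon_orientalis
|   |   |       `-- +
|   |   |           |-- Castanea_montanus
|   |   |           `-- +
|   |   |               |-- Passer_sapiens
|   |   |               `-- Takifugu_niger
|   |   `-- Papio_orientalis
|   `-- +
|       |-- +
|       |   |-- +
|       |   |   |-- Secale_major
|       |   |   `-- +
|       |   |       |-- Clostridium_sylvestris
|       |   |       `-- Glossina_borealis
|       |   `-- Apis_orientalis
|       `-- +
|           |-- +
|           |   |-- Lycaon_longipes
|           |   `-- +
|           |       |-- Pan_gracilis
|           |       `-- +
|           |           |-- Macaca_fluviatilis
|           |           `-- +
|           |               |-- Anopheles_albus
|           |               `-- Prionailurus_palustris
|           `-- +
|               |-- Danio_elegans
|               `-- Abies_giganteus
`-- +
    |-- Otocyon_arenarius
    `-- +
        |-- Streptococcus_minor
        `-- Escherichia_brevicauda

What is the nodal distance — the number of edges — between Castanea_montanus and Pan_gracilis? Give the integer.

10

The MRCA of Castanea_montanus and Pan_gracilis is the node subtending (((Pinus_tricolor,(Cuon_orientalis,(Castanea_montanus,(Passer_sapiens,Takifugu_niger)))),Papio_orientalis),(((Secale_major,(Clostridium_sylvestris,Glossina_borealis)),Apis_orientalis),((Lycaon_longipes,(Pan_gracilis,(Macaca_fluviatilis,(Anopheles_albus,Prionailurus_palustris)))),(Danio_elegans,Abies_giganteus)))).
From Castanea_montanus up to that node: 5 branches. From Pan_gracilis up to the same node: 5 branches. Total: 5 + 5 = 10.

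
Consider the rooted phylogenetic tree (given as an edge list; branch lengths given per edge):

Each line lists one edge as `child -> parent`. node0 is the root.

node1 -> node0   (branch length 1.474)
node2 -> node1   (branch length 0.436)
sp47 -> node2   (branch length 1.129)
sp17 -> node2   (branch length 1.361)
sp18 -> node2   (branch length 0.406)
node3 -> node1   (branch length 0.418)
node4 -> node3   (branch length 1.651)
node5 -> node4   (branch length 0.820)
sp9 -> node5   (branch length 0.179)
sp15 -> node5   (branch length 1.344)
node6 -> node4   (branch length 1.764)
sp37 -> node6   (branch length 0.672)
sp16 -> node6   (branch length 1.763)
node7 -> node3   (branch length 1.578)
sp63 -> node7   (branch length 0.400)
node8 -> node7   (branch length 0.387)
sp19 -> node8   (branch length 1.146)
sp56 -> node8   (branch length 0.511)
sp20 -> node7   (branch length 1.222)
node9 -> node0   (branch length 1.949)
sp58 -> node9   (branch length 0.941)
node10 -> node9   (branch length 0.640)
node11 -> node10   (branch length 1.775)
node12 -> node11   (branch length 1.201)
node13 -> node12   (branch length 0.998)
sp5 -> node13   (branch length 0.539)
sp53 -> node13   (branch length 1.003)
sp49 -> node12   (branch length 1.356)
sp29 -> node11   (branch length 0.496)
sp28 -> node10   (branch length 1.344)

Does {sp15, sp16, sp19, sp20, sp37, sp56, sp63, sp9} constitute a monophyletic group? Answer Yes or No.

The most recent common ancestor of these taxa subtends (((sp9,sp15),(sp37,sp16)),(sp63,(sp19,sp56),sp20)).
That clade has exactly 8 tips — every listed taxon and nothing else — so the group is monophyletic.

Yes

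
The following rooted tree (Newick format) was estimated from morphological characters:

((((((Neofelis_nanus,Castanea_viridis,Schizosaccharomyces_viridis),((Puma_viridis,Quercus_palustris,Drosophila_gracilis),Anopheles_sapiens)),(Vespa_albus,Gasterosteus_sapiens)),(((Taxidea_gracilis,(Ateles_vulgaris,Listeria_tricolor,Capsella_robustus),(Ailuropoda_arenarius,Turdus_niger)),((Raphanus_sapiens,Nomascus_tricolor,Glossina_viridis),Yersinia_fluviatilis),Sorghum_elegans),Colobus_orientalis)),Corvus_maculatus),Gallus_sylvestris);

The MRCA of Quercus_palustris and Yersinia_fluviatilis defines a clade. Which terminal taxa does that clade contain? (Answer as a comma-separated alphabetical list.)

Tracing Quercus_palustris: it sits inside (Puma_viridis,Quercus_palustris,Drosophila_gracilis).
Tracing Yersinia_fluviatilis: it sits inside ((Raphanus_sapiens,Nomascus_tricolor,Glossina_viridis),Yersinia_fluviatilis).
The smallest clade enclosing both is ((((Neofelis_nanus,Castanea_viridis,Schizosaccharomyces_viridis),((Puma_viridis,Quercus_palustris,Drosophila_gracilis),Anopheles_sapiens)),(Vespa_albus,Gasterosteus_sapiens)),(((Taxidea_gracilis,(Ateles_vulgaris,Listeria_tricolor,Capsella_robustus),(Ailuropoda_arenarius,Turdus_niger)),((Raphanus_sapiens,Nomascus_tricolor,Glossina_viridis),Yersinia_fluviatilis),Sorghum_elegans),Colobus_orientalis)); the answer is its 21 terminal taxa in alphabetical order.

Ailuropoda_arenarius, Anopheles_sapiens, Ateles_vulgaris, Capsella_robustus, Castanea_viridis, Colobus_orientalis, Drosophila_gracilis, Gasterosteus_sapiens, Glossina_viridis, Listeria_tricolor, Neofelis_nanus, Nomascus_tricolor, Puma_viridis, Quercus_palustris, Raphanus_sapiens, Schizosaccharomyces_viridis, Sorghum_elegans, Taxidea_gracilis, Turdus_niger, Vespa_albus, Yersinia_fluviatilis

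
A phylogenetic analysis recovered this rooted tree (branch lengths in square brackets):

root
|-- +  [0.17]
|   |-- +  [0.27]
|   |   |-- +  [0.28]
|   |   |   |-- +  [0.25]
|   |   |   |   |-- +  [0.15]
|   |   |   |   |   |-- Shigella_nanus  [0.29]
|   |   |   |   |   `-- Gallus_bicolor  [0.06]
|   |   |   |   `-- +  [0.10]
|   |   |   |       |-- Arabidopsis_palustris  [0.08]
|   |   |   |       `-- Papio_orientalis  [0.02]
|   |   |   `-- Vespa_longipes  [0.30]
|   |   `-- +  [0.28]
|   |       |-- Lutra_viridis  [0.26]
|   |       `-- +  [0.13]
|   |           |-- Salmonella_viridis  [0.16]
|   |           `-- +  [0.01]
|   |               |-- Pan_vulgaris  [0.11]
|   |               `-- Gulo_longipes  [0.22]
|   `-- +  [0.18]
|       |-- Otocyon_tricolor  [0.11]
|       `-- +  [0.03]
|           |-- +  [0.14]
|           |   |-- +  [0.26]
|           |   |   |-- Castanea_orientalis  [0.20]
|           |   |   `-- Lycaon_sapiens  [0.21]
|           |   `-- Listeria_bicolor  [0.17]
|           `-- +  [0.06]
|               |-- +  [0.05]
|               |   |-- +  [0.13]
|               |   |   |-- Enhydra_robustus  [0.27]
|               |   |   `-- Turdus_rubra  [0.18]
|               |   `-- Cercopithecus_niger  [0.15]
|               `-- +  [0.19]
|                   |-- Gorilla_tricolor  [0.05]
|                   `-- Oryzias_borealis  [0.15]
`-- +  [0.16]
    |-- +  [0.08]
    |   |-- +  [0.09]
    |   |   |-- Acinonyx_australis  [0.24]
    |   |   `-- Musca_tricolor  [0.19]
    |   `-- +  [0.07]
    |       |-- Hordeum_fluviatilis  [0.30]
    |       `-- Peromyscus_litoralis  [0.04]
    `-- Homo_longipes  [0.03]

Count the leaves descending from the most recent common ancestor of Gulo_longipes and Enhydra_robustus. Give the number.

18

The MRCA of Gulo_longipes and Enhydra_robustus is the node subtending (((((Shigella_nanus,Gallus_bicolor),(Arabidopsis_palustris,Papio_orientalis)),Vespa_longipes),(Lutra_viridis,(Salmonella_viridis,(Pan_vulgaris,Gulo_longipes)))),(Otocyon_tricolor,(((Castanea_orientalis,Lycaon_sapiens),Listeria_bicolor),(((Enhydra_robustus,Turdus_rubra),Cercopithecus_niger),(Gorilla_tricolor,Oryzias_borealis))))).
That clade contains 18 terminal taxa: Arabidopsis_palustris, Castanea_orientalis, Cercopithecus_niger, Enhydra_robustus, Gallus_bicolor, Gorilla_tricolor, Gulo_longipes, Listeria_bicolor, Lutra_viridis, Lycaon_sapiens, Oryzias_borealis, Otocyon_tricolor, Pan_vulgaris, Papio_orientalis, Salmonella_viridis, Shigella_nanus, Turdus_rubra, Vespa_longipes.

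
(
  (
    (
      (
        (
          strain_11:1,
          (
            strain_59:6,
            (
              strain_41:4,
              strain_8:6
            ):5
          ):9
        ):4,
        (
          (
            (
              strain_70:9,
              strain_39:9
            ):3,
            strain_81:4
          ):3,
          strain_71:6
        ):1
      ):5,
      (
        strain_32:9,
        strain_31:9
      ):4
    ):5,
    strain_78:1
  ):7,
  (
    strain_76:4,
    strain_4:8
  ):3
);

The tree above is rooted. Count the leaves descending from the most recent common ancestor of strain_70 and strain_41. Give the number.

The MRCA of strain_70 and strain_41 is the node subtending ((strain_11,(strain_59,(strain_41,strain_8))),(((strain_70,strain_39),strain_81),strain_71)).
That clade contains 8 terminal taxa: strain_11, strain_39, strain_41, strain_59, strain_70, strain_71, strain_8, strain_81.

8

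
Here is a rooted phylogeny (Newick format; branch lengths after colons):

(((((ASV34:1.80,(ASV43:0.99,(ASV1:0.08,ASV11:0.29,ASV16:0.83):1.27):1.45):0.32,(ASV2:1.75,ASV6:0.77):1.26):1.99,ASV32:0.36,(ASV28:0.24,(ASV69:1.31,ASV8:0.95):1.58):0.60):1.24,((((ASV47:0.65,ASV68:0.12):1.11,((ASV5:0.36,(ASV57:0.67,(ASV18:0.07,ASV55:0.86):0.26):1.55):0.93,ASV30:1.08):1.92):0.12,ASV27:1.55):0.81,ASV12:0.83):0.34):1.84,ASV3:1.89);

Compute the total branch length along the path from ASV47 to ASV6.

The path runs ASV47 → … → MRCA → … → ASV6; the MRCA is the node subtending ((((ASV34,(ASV43,(ASV1,ASV11,ASV16))),(ASV2,ASV6)),ASV32,(ASV28,(ASV69,ASV8))),((((ASV47,ASV68),((ASV5,(ASV57,(ASV18,ASV55))),ASV30)),ASV27),ASV12)).
Branch lengths along that path: 0.65 + 1.11 + 0.12 + 0.81 + 0.34 + 1.24 + 1.99 + 1.26 + 0.77 = 8.29.

8.29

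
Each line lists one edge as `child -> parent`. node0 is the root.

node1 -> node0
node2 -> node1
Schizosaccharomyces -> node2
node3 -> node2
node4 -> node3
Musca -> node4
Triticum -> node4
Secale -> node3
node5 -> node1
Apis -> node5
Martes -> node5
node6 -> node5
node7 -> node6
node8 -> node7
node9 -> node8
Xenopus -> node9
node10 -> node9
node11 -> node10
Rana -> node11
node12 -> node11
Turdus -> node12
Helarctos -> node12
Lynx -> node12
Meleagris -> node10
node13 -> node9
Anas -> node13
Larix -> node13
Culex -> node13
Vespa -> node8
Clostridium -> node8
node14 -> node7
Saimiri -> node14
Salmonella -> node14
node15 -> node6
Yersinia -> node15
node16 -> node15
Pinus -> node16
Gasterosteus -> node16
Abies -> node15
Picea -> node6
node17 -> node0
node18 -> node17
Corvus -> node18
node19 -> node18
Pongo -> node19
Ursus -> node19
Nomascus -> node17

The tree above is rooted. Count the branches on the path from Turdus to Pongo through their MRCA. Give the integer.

14

The MRCA of Turdus and Pongo is the root of the tree.
From Turdus up to that node: 10 branches. From Pongo up to the same node: 4 branches. Total: 10 + 4 = 14.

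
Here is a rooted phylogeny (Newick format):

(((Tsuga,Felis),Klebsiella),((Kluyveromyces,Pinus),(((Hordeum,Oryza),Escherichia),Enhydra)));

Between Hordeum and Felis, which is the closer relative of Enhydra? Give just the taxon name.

The MRCA of Enhydra and Hordeum subtends (((Hordeum,Oryza),Escherichia),Enhydra) (4 taxa).
The MRCA of Enhydra and Felis is the root, subtending the entire tree (9 taxa).
The first is nested inside the second, so Enhydra shares a more recent common ancestor with Hordeum.

Hordeum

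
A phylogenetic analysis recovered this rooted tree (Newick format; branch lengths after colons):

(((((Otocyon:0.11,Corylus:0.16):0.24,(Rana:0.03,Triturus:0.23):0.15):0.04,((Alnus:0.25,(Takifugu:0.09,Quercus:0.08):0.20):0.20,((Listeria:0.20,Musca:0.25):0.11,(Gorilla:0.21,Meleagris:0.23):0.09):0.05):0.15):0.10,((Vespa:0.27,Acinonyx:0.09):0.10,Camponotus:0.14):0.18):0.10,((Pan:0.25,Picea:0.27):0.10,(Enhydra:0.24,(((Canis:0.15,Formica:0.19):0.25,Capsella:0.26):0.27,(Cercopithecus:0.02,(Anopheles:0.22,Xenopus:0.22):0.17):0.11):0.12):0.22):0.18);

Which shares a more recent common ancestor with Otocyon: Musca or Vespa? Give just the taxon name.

Musca

The MRCA of Otocyon and Musca subtends (((Otocyon,Corylus),(Rana,Triturus)),((Alnus,(Takifugu,Quercus)),((Listeria,Musca),(Gorilla,Meleagris)))) (11 taxa).
The MRCA of Otocyon and Vespa subtends ((((Otocyon,Corylus),(Rana,Triturus)),((Alnus,(Takifugu,Quercus)),((Listeria,Musca),(Gorilla,Meleagris)))),((Vespa,Acinonyx),Camponotus)) (14 taxa).
The first is nested inside the second, so Otocyon shares a more recent common ancestor with Musca.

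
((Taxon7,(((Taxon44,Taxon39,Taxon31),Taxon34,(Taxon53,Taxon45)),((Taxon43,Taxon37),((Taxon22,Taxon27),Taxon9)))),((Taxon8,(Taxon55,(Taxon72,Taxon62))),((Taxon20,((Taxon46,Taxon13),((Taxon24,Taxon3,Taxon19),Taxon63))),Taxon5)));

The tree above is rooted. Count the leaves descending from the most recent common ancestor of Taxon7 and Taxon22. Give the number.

12

The MRCA of Taxon7 and Taxon22 is the node subtending (Taxon7,(((Taxon44,Taxon39,Taxon31),Taxon34,(Taxon53,Taxon45)),((Taxon43,Taxon37),((Taxon22,Taxon27),Taxon9)))).
That clade contains 12 terminal taxa: Taxon22, Taxon27, Taxon31, Taxon34, Taxon37, Taxon39, Taxon43, Taxon44, Taxon45, Taxon53, Taxon7, Taxon9.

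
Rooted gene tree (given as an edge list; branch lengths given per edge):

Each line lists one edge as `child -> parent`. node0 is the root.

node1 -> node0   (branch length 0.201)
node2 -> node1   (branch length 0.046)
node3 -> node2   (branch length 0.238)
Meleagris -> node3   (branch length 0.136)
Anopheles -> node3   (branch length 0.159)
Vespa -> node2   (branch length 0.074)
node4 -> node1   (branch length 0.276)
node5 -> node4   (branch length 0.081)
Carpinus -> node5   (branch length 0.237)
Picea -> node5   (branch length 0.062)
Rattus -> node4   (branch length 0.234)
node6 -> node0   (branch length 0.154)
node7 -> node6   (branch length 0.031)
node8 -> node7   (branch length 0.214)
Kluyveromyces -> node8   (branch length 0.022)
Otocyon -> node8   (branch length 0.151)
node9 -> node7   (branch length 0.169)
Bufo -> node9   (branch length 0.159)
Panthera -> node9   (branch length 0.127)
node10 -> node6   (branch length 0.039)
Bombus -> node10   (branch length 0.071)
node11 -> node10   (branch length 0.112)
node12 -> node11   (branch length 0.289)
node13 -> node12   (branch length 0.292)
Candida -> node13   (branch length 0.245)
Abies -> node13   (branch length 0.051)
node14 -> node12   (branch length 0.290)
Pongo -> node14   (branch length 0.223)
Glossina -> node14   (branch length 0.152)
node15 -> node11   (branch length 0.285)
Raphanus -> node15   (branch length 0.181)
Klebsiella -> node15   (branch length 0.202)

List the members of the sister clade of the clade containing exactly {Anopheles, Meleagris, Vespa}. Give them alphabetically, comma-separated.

Carpinus, Picea, Rattus

The clade containing exactly {Anopheles, Meleagris, Vespa} attaches to the tree at the node subtending (((Meleagris,Anopheles),Vespa),((Carpinus,Picea),Rattus)).
The other lineage descending from that same node — the sister group — is ((Carpinus,Picea),Rattus); its 3 tips in alphabetical order are the answer.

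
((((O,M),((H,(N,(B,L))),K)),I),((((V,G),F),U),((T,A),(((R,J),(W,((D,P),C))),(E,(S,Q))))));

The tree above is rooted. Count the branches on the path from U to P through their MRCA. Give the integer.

9

The MRCA of U and P is the node subtending ((((V,G),F),U),((T,A),(((R,J),(W,((D,P),C))),(E,(S,Q))))).
From U up to that node: 2 branches. From P up to the same node: 7 branches. Total: 2 + 7 = 9.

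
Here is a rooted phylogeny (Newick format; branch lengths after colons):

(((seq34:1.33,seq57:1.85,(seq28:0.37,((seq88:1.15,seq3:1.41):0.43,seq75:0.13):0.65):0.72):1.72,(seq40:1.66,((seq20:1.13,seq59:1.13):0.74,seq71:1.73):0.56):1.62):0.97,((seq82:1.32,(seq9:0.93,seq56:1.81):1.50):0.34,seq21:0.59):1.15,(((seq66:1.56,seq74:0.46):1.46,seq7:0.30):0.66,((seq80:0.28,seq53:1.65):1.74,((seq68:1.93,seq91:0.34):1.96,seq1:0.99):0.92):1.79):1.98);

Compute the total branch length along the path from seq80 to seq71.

The path runs seq80 → … → MRCA → … → seq71; the MRCA is the root of the tree.
Branch lengths along that path: 0.28 + 1.74 + 1.79 + 1.98 + 0.97 + 1.62 + 0.56 + 1.73 = 10.67.

10.67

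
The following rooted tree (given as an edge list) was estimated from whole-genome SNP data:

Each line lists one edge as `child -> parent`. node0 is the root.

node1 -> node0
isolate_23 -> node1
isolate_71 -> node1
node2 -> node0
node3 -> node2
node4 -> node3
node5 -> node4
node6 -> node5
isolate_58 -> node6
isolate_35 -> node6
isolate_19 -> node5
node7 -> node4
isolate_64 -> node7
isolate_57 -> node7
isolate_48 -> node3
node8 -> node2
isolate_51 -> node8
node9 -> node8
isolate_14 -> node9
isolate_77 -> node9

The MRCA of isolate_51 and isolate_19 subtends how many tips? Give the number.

9

The MRCA of isolate_51 and isolate_19 is the node subtending (((((isolate_58,isolate_35),isolate_19),(isolate_64,isolate_57)),isolate_48),(isolate_51,(isolate_14,isolate_77))).
That clade contains 9 terminal taxa: isolate_14, isolate_19, isolate_35, isolate_48, isolate_51, isolate_57, isolate_58, isolate_64, isolate_77.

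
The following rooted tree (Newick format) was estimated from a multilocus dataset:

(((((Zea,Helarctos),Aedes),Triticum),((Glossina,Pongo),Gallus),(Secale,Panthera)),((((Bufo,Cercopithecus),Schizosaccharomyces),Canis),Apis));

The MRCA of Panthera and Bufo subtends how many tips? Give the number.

The MRCA of Panthera and Bufo is the root, so the clade is the entire tree.
That clade contains 14 terminal taxa: Aedes, Apis, Bufo, Canis, Cercopithecus, Gallus, Glossina, Helarctos, Panthera, Pongo, Schizosaccharomyces, Secale, Triticum, Zea.

14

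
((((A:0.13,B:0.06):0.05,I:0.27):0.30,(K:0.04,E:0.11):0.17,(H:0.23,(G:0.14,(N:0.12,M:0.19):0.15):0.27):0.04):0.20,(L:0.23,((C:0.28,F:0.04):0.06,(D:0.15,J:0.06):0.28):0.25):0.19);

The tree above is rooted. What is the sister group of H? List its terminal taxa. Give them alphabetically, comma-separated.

H attaches to the tree at the node subtending (H,(G,(N,M))).
The other lineage descending from that same node — the sister group — is (G,(N,M)); its 3 tips in alphabetical order are the answer.

G, M, N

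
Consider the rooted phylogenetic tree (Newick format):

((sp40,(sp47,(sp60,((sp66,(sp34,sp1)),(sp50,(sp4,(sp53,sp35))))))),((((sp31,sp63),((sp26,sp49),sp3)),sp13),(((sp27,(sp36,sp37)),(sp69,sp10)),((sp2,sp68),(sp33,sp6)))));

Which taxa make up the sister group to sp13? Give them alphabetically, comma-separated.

sp26, sp3, sp31, sp49, sp63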